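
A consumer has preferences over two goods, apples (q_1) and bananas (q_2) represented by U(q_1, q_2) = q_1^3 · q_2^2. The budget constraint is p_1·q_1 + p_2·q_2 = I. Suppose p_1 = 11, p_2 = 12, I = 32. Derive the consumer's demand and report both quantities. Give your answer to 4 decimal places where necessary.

MU_q_1/MU_q_2 = (3·q_2)/(2·q_1); tangency sets this equal to p_1/p_2.
Rearranging, p_2·q_2 = (2/3)·p_1·q_1. Substituting into the budget gives p_1·q_1·(1 + (2/3)) = I.
Demand: q_1*(p_1,p_2,I) = 0.6·I/p_1 and q_2* = 0.4·I/p_2.
At p_1=11, p_2=12, I=32: q_1* = 0.6·32/11 = 1.7455, q_2* = 1.0667.

q_1* = 1.7455, q_2* = 1.0667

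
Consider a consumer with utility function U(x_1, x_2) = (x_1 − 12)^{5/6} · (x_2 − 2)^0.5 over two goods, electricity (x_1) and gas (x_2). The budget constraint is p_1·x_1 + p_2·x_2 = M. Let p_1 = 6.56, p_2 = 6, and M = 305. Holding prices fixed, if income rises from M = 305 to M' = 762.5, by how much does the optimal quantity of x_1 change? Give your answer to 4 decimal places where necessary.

Δx_1* = 43.588

Let x_1' = x_1−12, x_2' = x_2−2. MRS = (5/3)·x_2'/x_1' = p_1/p_2.
Substituting into the budget: x_1* = 12 + 0.625·(M − 12·p_1 − 2·p_2)/p_1, and x_2* = 2 + 0.375·(…)/p_2.
Discretionary income = 305 − 12·6.56 − 2·6 = 214.28; x_1* = 12 + 0.625·214.28/6.56 = 32.4154.
At M' = 762.5: x_1* = 76.0034. Change: 76.0034 − 32.4154 = 43.588.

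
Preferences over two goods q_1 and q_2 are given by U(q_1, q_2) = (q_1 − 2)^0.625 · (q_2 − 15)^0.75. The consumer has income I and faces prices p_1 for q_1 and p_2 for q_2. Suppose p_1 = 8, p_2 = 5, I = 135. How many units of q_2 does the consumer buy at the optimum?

Let q_1' = q_1−2, q_2' = q_2−15. MRS = (5/6)·q_2'/q_1' = p_1/p_2.
After buying the subsistence bundle (2, 15), a share 5/11 of the remaining income goes to q_1: q_1* = 2 + 5/11·(I − 2p_1 − 15p_2)/p_1.
Discretionary income = 135 − 2·8 − 15·5 = 44; q_2* = 15 + 6/11·44/5 = 19.8.

q_2* = 19.8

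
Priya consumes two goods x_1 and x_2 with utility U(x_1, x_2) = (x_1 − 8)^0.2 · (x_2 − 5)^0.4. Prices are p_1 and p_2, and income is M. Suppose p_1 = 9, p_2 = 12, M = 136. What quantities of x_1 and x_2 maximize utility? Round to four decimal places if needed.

x_1* = 8.1481, x_2* = 5.2222

MRS = (1/2)·(x_2−5)/(x_1−8). Tangency with p_1/p_2 gives x_2−5 = 2·(p_1/p_2)·(x_1−8).
After buying the subsistence bundle (8, 5), a share 1/3 of the remaining income goes to x_1: x_1* = 8 + 1/3·(M − 8p_1 − 5p_2)/p_1.
Discretionary income = 136 − 8·9 − 5·12 = 4; x_1* = 8 + 1/3·4/9 = 8.1481; x_2* = 5 + 2/3·4/12 = 5.2222.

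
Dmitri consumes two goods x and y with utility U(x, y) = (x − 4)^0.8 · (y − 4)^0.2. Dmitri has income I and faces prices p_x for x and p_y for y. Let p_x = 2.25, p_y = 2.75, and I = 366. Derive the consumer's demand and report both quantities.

This is Cobb-Douglas in (x−4, y−4): tangency gives 0.8·p_y·(y−4) = 0.2·p_x·(x−4).
After buying the subsistence bundle (4, 4), a share 0.8 of the remaining income goes to x: x* = 4 + 0.8·(I − 4p_x − 4p_y)/p_x.
Discretionary income = 366 − 4·2.25 − 4·2.75 = 346; x* = 4 + 0.8·346/2.25 = 127.0222; y* = 4 + 0.2·346/2.75 = 29.1636.

x* = 127.0222, y* = 29.1636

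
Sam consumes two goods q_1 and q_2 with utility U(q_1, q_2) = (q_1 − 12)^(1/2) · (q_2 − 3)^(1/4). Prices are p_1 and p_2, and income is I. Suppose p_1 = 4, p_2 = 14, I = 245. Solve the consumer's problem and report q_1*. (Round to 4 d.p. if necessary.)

Let q_1' = q_1−12, q_2' = q_2−3. MRS = 2·q_2'/q_1' = p_1/p_2.
Substituting into the budget: q_1* = 12 + 2/3·(I − 12·p_1 − 3·p_2)/p_1, and q_2* = 3 + 1/3·(…)/p_2.
Discretionary income = 245 − 12·4 − 3·14 = 155; q_1* = 12 + 2/3·155/4 = 37.8333.

q_1* = 37.8333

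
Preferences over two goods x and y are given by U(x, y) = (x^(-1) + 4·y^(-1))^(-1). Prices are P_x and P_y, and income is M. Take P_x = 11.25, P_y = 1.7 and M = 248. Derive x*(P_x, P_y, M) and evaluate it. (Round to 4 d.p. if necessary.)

MRS = MU_x/MU_y = (1/4)·(y/x)^(2). Set equal to P_x/P_y.
Hence y/x = (4·P_x/P_y)^(1/(2)), i.e. raised to the 0.5 power.
Substitute y = (y/x)·x into the budget: x* = M/(P_x + P_y·(y/x)).
Numerically y/x = 5.144958, so x* = 248/(11.25 + 1.7·5.144958) = 12.4022.

x* = 12.4022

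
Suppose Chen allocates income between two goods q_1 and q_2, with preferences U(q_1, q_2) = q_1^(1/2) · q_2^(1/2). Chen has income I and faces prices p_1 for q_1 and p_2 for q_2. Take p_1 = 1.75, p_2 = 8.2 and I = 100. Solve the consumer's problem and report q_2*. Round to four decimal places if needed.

q_2* = 6.0976

MU_q_1/MU_q_2 = (0.5·q_2)/(0.5·q_1); tangency sets this equal to p_1/p_2.
Rearranging, p_2·q_2 = p_1·q_1. Substituting into the budget gives p_1·q_1·(1 + 1) = I.
Demand: q_1*(p_1,p_2,I) = 0.5·I/p_1 and q_2* = 0.5·I/p_2.
At p_1=1.75, p_2=8.2, I=100: q_2* = 0.5·100/8.2 = 6.0976.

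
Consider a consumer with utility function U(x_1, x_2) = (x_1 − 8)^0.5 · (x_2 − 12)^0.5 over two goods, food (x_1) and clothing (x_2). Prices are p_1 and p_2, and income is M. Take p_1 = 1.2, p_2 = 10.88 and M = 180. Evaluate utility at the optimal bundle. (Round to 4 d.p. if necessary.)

V = 5.513

Let x_1' = x_1−8, x_2' = x_2−12. MRS = x_2'/x_1' = p_1/p_2.
Substituting into the budget: x_1* = 8 + 0.5·(M − 8·p_1 − 12·p_2)/p_1, and x_2* = 12 + 0.5·(…)/p_2.
Discretionary income = 180 − 8·1.2 − 12·10.88 = 39.84; x_1* = 8 + 0.5·39.84/1.2 = 24.6; x_2* = 12 + 0.5·39.84/10.88 = 13.8309.
Utility at the optimum: U(24.6, 13.8309) = 5.513.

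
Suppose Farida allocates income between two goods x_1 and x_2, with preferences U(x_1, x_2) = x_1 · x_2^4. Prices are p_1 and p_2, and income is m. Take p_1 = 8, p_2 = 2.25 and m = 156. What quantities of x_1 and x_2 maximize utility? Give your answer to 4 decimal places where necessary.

x_1* = 3.9, x_2* = 55.4667

MU_x_1/MU_x_2 = (x_2)/(4·x_1); tangency sets this equal to p_1/p_2.
So p_2·x_2 = 4·p_1·x_1; combined with the budget, a share 0.2 of income goes to x_1.
Demand: x_1*(p_1,p_2,m) = 0.2·m/p_1 and x_2* = 0.8·m/p_2.
At p_1=8, p_2=2.25, m=156: x_1* = 0.2·156/8 = 3.9, x_2* = 55.4667.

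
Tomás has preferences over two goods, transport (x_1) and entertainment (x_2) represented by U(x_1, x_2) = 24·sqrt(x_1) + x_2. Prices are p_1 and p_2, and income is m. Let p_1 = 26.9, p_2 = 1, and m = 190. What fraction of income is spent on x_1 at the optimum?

Utility is quasi-linear in x_2; the FOC for x_1 is 12/√x_1 = p_1/p_2.
Thus x_1* = (12·p_2/p_1)² — independent of m — with the rest of income spent on x_2.
Plugging in: x_1* = (12·1/26.9)² = 0.199, x_2* = 184.6468.
Expenditure on x_1: 26.9·0.199 = 5.3532; share = 0.0282.

share on x_1 = 0.0282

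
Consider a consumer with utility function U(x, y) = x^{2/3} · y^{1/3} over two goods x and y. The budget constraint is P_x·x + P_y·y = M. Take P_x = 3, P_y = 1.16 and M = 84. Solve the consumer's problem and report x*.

Demand: x*(P_x,P_y,M) = 2/3·M/P_x and y* = 1/3·M/P_y.
At P_x=3, P_y=1.16, M=84: x* = 2/3·84/3 = 18.6667.

x* = 18.6667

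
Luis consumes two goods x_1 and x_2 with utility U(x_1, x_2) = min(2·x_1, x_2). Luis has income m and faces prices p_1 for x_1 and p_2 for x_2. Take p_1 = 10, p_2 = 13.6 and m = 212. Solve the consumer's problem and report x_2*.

x_2* = 11.3978

With perfect complements, no substitution: consume in ratio x_1:x_2 = 1:2.
Budget: p_1·x_1 + p_2·2·x_1 = m, so (p_1 + 2·p_2)·x_1 = m.
Demand: x_1*(p_1,p_2,m) = m/(p_1 + 2·p_2), x_2* = 2·m/(p_1 + 2·p_2).
Here 10 + 2·13.6 = 37.2, giving x_2* = 11.3978.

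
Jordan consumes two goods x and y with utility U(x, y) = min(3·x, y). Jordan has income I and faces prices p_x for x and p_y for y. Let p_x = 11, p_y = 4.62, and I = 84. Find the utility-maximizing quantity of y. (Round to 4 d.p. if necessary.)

Leontief preferences: the optimum is at the kink where x/1 = y/3, i.e. y = 3·x.
Budget: p_x·x + p_y·3·x = I, so (p_x + 3·p_y)·x = I.
Demand: x*(p_x,p_y,I) = I/(p_x + 3·p_y), y* = 3·I/(p_x + 3·p_y).
Here 11 + 3·4.62 = 24.86, giving y* = 10.1368.

y* = 10.1368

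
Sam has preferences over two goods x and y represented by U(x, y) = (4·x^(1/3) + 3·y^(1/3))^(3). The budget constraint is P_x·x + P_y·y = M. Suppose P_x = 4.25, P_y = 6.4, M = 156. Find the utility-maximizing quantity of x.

From the CES first-order condition, (4/3)·(y/x)^(2/3) = P_x/P_y.
Solve for the ratio: y/x = [(3/4)·P_x/P_y]^(1.5).
With the ratio pinned down, the budget gives x* = M/(P_x + P_y·(y/x)) and y* = (y/x)·x*.
Numerically y/x = 0.351484, so x* = 156/(4.25 + 6.4·0.351484) = 24.0019.

x* = 24.0019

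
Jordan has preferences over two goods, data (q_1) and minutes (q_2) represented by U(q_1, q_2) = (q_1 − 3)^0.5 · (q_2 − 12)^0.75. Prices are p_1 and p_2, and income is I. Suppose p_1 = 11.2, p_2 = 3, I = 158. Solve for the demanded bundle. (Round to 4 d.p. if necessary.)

MRS = (2/3)·(q_2−12)/(q_1−3). Tangency with p_1/p_2 gives q_2−12 = (3/2)·(p_1/p_2)·(q_1−3).
After buying the subsistence bundle (3, 12), a share 0.4 of the remaining income goes to q_1: q_1* = 3 + 0.4·(I − 3p_1 − 12p_2)/p_1.
Discretionary income = 158 − 3·11.2 − 12·3 = 88.4; q_1* = 3 + 0.4·88.4/11.2 = 6.1571; q_2* = 12 + 0.6·88.4/3 = 29.68.

q_1* = 6.1571, q_2* = 29.68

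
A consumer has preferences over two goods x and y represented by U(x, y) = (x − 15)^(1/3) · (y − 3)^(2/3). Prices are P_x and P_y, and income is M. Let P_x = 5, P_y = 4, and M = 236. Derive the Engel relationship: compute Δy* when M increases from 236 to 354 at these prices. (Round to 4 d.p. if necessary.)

Δy* = 19.6667

This is Cobb-Douglas in (x−15, y−3): tangency gives 1/3·P_y·(y−3) = 2/3·P_x·(x−15).
After buying the subsistence bundle (15, 3), a share 1/3 of the remaining income goes to x: x* = 15 + 1/3·(M − 15P_x − 3P_y)/P_x.
Discretionary income = 236 − 15·5 − 3·4 = 149; y* = 3 + 2/3·149/4 = 27.8333.
At M' = 354: y* = 47.5. Change: 47.5 − 27.8333 = 19.6667.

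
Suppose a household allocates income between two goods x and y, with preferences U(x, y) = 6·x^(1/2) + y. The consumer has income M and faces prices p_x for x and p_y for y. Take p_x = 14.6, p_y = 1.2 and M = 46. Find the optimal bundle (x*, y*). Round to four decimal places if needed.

Utility is quasi-linear in y; the FOC for x is 3/√x = p_x/p_y.
Solve: √x = 3·p_y/p_x, so x*(p_x,p_y) = (3·p_y/p_x)², and y* = (M − p_x·x*)/p_y.
Plugging in: x* = (3·1.2/14.6)² = 0.0608, y* = 37.5936.

x* = 0.0608, y* = 37.5936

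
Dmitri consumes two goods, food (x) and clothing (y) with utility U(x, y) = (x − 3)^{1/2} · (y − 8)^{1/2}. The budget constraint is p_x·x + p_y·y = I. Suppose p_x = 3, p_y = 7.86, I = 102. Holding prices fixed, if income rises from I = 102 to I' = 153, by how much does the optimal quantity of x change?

Discretionary income = 102 − 3·3 − 8·7.86 = 30.12; x* = 3 + 0.5·30.12/3 = 8.02.
At I' = 153: x* = 16.52. Change: 16.52 − 8.02 = 8.5.

Δx* = 8.5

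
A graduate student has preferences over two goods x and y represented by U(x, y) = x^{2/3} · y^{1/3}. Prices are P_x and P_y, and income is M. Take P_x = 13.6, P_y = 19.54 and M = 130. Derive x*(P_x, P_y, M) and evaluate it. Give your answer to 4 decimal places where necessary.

x* = 6.3725

At P_x=13.6, P_y=19.54, M=130: x* = 2/3·130/13.6 = 6.3725.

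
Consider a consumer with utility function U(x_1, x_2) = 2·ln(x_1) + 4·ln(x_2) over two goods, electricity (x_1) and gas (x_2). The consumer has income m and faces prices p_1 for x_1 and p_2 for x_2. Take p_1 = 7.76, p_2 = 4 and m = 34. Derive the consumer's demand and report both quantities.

Tangency: MRS = (1/2)·x_2/x_1 = p_1/p_2.
So 2·p_2·x_2 = 4·p_1·x_1; combined with the budget, a share 1/3 of income goes to x_1.
Demand: x_1*(p_1,p_2,m) = 1/3·m/p_1 and x_2* = 2/3·m/p_2.
At p_1=7.76, p_2=4, m=34: x_1* = 1/3·34/7.76 = 1.4605, x_2* = 5.6667.

x_1* = 1.4605, x_2* = 5.6667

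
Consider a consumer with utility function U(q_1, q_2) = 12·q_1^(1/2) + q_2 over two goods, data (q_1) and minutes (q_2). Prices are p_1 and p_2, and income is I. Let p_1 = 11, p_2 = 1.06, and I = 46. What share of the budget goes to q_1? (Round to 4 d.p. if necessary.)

share on q_1 = 0.0799

Thus q_1* = (6·p_2/p_1)² — independent of I — with the rest of income spent on q_2.
Plugging in: q_1* = (6·1.06/11)² = 0.3343, q_2* = 39.9271.
Expenditure on q_1: 11·0.3343 = 3.6772; share = 0.0799.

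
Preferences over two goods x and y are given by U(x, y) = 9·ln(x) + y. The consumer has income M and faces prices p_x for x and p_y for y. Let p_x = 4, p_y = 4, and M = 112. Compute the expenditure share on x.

MU_x = 9/x, MU_y = 1. Tangency: 9/x = p_x/p_y.
So x*(p_x,p_y) = 9·p_y/p_x, independent of income; and y* = (M − 9·p_y)/p_y.
At the given prices: x* = 9·4/4 = 9, and y* = 19.
Expenditure on x: 4·9 = 36; share = 0.3214.

share on x = 0.3214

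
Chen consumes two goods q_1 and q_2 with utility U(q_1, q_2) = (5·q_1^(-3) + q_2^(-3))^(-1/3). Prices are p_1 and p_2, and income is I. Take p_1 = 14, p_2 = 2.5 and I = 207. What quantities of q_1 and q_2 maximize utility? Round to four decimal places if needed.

From the CES first-order condition, 5·(q_2/q_1)^(4) = p_1/p_2.
Hence q_2/q_1 = ((1/5)·p_1/p_2)^(1/(4)), i.e. raised to the 0.25 power.
With the ratio pinned down, the budget gives q_1* = I/(p_1 + p_2·(q_2/q_1)) and q_2* = (q_2/q_1)·q_1*.
Numerically q_2/q_1 = 1.028737, so q_1* = 207/(14 + 2.5·1.028737) = 12.4911 and q_2* = 1.028737·12.4911 = 12.85.

q_1* = 12.4911, q_2* = 12.85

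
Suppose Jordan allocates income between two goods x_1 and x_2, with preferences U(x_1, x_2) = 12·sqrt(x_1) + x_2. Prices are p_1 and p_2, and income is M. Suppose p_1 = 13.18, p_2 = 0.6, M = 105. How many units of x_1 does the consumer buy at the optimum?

x_1* = 0.0746

MU_x_1 = 6/√x_1, MU_x_2 = 1. Tangency: 6/√x_1 = p_1/p_2.
Thus x_1* = (6·p_2/p_1)² — independent of M — with the rest of income spent on x_2.
Plugging in: x_1* = (6·0.6/13.18)² = 0.0746.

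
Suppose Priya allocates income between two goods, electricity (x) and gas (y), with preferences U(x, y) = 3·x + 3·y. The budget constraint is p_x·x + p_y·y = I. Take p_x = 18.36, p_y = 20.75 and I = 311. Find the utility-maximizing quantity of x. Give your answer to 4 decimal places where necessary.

x* = 16.939

Linear utility — the consumer picks whichever good has higher MU/price: 3/18.36 = 0.1634 vs 3/20.75 = 0.1446.
x gives more utility per dollar, so spend all income on x: x* = I/p_x, y* = 0.
Numerically: x* = 16.939, y* = 0.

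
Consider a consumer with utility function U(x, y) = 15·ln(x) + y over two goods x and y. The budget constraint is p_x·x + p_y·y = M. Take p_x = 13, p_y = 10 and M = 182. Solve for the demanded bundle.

So x*(p_x,p_y) = 15·p_y/p_x, independent of income; and y* = (M − 15·p_y)/p_y.
At the given prices: x* = 15·10/13 = 11.5385, and y* = 3.2.

x* = 11.5385, y* = 3.2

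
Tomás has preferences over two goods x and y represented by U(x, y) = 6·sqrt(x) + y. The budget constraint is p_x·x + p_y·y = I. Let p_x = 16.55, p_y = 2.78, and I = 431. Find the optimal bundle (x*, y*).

x* = 0.2539, y* = 153.5242

MU_x = 3/√x, MU_y = 1. Tangency: 3/√x = p_x/p_y.
Thus x* = (3·p_y/p_x)² — independent of I — with the rest of income spent on y.
Plugging in: x* = (3·2.78/16.55)² = 0.2539, y* = 153.5242.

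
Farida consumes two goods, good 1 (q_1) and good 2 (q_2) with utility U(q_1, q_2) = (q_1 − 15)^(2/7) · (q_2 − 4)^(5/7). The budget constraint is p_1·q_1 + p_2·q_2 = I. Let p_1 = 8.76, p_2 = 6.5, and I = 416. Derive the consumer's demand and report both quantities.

q_1* = 23.4344, q_2* = 32.4176

MRS = (2/5)·(q_2−4)/(q_1−15). Tangency with p_1/p_2 gives q_2−4 = (5/2)·(p_1/p_2)·(q_1−15).
Substituting into the budget: q_1* = 15 + 2/7·(I − 15·p_1 − 4·p_2)/p_1, and q_2* = 4 + 5/7·(…)/p_2.
Discretionary income = 416 − 15·8.76 − 4·6.5 = 258.6; q_1* = 15 + 2/7·258.6/8.76 = 23.4344; q_2* = 4 + 5/7·258.6/6.5 = 32.4176.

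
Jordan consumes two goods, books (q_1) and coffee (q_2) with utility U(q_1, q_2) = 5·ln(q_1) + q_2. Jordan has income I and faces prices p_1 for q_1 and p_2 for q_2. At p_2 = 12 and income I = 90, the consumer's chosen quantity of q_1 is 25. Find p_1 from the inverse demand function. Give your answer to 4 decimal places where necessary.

p_1 = 2.4

MU_q_1 = 5/q_1, MU_q_2 = 1. Tangency: 5/q_1 = p_1/p_2.
So q_1*(p_1,p_2) = 5·p_2/p_1, independent of income; and q_2* = (I − 5·p_2)/p_2.
Set q_1* = 25 in the demand function and solve for p_1: p_1 = 2.4.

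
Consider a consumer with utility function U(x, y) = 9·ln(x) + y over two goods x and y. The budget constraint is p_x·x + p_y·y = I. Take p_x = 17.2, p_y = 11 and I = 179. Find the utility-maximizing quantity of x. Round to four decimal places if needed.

Set MRS = p_x/p_y: (9/x)/1 = p_x/p_y.
So x*(p_x,p_y) = 9·p_y/p_x, independent of income; and y* = (I − 9·p_y)/p_y.
At the given prices: x* = 9·11/17.2 = 5.7558.

x* = 5.7558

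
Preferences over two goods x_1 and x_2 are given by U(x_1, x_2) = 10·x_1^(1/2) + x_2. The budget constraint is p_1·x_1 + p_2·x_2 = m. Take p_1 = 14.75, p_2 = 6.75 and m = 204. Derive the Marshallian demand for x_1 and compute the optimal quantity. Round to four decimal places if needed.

x_1* = 5.2356

Utility is quasi-linear in x_2; the FOC for x_1 is 5/√x_1 = p_1/p_2.
Thus x_1* = (5·p_2/p_1)² — independent of m — with the rest of income spent on x_2.
Plugging in: x_1* = (5·6.75/14.75)² = 5.2356.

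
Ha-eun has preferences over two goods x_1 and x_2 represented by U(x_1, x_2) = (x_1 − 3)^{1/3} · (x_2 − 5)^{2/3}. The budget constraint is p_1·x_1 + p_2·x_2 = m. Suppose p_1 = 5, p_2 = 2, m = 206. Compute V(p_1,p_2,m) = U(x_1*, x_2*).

Let x_1' = x_1−3, x_2' = x_2−5. MRS = (1/2)·x_2'/x_1' = p_1/p_2.
Substituting into the budget: x_1* = 3 + 1/3·(m − 3·p_1 − 5·p_2)/p_1, and x_2* = 5 + 2/3·(…)/p_2.
Discretionary income = 206 − 3·5 − 5·2 = 181; x_1* = 3 + 1/3·181/5 = 15.0667; x_2* = 5 + 2/3·181/2 = 65.3333.
Utility at the optimum: U(15.0667, 65.3333) = 35.2831.

V = 35.2831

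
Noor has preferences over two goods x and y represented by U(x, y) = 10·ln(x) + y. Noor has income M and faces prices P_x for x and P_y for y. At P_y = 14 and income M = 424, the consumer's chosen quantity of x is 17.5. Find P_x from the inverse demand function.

Set MRS = P_x/P_y: (10/x)/1 = P_x/P_y.
So x*(P_x,P_y) = 10·P_y/P_x, independent of income; and y* = (M − 10·P_y)/P_y.
Set x* = 17.5 in the demand function and solve for P_x: P_x = 8.

P_x = 8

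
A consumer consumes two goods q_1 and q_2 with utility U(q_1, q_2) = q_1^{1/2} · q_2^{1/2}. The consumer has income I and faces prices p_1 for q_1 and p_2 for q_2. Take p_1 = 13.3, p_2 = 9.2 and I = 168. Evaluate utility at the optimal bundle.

The MRS is q_2/q_1. Set MRS = p_1/p_2.
So 0.5·p_2·q_2 = 0.5·p_1·q_1; combined with the budget, a share 0.5 of income goes to q_1.
Demand: q_1*(p_1,p_2,I) = 0.5·I/p_1 and q_2* = 0.5·I/p_2.
At p_1=13.3, p_2=9.2, I=168: q_1* = 0.5·168/13.3 = 6.3158, q_2* = 9.1304.
Utility at the optimum: U(6.3158, 9.1304) = 7.5938.

V = 7.5938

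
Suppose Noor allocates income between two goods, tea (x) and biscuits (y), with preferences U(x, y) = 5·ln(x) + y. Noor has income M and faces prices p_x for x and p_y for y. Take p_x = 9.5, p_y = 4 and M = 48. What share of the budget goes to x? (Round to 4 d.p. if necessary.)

MU_x = 5/x, MU_y = 1. Tangency: 5/x = p_x/p_y.
So x*(p_x,p_y) = 5·p_y/p_x, independent of income; and y* = (M − 5·p_y)/p_y.
At the given prices: x* = 5·4/9.5 = 2.1053, and y* = 7.
Expenditure on x: 9.5·2.1053 = 20; share = 0.4167.

share on x = 0.4167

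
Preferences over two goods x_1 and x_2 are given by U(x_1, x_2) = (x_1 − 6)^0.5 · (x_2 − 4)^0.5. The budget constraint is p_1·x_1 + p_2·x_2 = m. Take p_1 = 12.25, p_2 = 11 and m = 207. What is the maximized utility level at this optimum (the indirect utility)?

V = 3.855

MRS = (x_2−4)/(x_1−6). Tangency with p_1/p_2 gives x_2−4 = (p_1/p_2)·(x_1−6).
After buying the subsistence bundle (6, 4), a share 0.5 of the remaining income goes to x_1: x_1* = 6 + 0.5·(m − 6p_1 − 4p_2)/p_1.
Discretionary income = 207 − 6·12.25 − 4·11 = 89.5; x_1* = 6 + 0.5·89.5/12.25 = 9.6531; x_2* = 4 + 0.5·89.5/11 = 8.0682.
Utility at the optimum: U(9.6531, 8.0682) = 3.855.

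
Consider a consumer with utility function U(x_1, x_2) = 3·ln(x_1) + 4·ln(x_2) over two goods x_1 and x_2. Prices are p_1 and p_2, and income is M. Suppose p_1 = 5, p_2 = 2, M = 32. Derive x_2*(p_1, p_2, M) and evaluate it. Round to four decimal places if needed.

x_2* = 9.1429

Tangency: MRS = (3/4)·x_2/x_1 = p_1/p_2.
So 3·p_2·x_2 = 4·p_1·x_1; combined with the budget, a share 3/7 of income goes to x_1.
Demand: x_1*(p_1,p_2,M) = 3/7·M/p_1 and x_2* = 4/7·M/p_2.
At p_1=5, p_2=2, M=32: x_2* = 4/7·32/2 = 9.1429.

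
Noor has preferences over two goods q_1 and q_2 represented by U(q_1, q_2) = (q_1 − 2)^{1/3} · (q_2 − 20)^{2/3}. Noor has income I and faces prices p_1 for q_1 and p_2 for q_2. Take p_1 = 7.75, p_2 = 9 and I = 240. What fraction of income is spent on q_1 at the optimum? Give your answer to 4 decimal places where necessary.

Let q_1' = q_1−2, q_2' = q_2−20. MRS = (1/2)·q_2'/q_1' = p_1/p_2.
Substituting into the budget: q_1* = 2 + 1/3·(I − 2·p_1 − 20·p_2)/p_1, and q_2* = 20 + 2/3·(…)/p_2.
Discretionary income = 240 − 2·7.75 − 20·9 = 44.5; q_1* = 2 + 1/3·44.5/7.75 = 3.914; q_2* = 20 + 2/3·44.5/9 = 23.2963.
Expenditure on q_1: 7.75·3.914 = 30.3333; share = 0.1264.

share on q_1 = 0.1264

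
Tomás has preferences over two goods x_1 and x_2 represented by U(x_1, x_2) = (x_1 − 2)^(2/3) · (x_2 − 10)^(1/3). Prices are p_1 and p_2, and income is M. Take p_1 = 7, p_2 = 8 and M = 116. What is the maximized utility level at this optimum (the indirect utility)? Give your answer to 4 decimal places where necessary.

This is Cobb-Douglas in (x_1−2, x_2−10): tangency gives 2/3·p_2·(x_2−10) = 1/3·p_1·(x_1−2).
After buying the subsistence bundle (2, 10), a share 2/3 of the remaining income goes to x_1: x_1* = 2 + 2/3·(M − 2p_1 − 10p_2)/p_1.
Discretionary income = 116 − 2·7 − 10·8 = 22; x_1* = 2 + 2/3·22/7 = 4.0952; x_2* = 10 + 1/3·22/8 = 10.9167.
Utility at the optimum: U(4.0952, 10.9167) = 1.5906.

V = 1.5906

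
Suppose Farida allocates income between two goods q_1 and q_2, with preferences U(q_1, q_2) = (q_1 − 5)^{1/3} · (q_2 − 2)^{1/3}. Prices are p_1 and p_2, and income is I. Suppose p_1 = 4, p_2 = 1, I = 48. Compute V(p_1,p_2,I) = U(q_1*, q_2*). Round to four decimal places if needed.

This is Cobb-Douglas in (q_1−5, q_2−2): tangency gives 1/3·p_2·(q_2−2) = 1/3·p_1·(q_1−5).
After buying the subsistence bundle (5, 2), a share 0.5 of the remaining income goes to q_1: q_1* = 5 + 0.5·(I − 5p_1 − 2p_2)/p_1.
Discretionary income = 48 − 5·4 − 2·1 = 26; q_1* = 5 + 0.5·26/4 = 8.25; q_2* = 2 + 0.5·26/1 = 15.
Utility at the optimum: U(8.25, 15) = 3.4829.

V = 3.4829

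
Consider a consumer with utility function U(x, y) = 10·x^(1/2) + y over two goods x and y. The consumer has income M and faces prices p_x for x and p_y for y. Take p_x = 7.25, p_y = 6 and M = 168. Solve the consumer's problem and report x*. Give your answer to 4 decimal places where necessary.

x* = 17.1225

Utility is quasi-linear in y; the FOC for x is 5/√x = p_x/p_y.
Solve: √x = 5·p_y/p_x, so x*(p_x,p_y) = (5·p_y/p_x)², and y* = (M − p_x·x*)/p_y.
Plugging in: x* = (5·6/7.25)² = 17.1225.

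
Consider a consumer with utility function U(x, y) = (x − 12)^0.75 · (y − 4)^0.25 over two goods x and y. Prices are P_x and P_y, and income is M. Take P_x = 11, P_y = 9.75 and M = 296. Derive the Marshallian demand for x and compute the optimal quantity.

x* = 20.5227

Let x' = x−12, y' = y−4. MRS = 3·y'/x' = P_x/P_y.
Substituting into the budget: x* = 12 + 0.75·(M − 12·P_x − 4·P_y)/P_x, and y* = 4 + 0.25·(…)/P_y.
Discretionary income = 296 − 12·11 − 4·9.75 = 125; x* = 12 + 0.75·125/11 = 20.5227.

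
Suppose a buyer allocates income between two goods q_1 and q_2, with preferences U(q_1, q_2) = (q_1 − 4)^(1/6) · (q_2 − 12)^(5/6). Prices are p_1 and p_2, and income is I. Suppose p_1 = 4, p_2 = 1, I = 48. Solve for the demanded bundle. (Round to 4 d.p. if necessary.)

Let q_1' = q_1−4, q_2' = q_2−12. MRS = (1/5)·q_2'/q_1' = p_1/p_2.
Substituting into the budget: q_1* = 4 + 1/6·(I − 4·p_1 − 12·p_2)/p_1, and q_2* = 12 + 5/6·(…)/p_2.
Discretionary income = 48 − 4·4 − 12·1 = 20; q_1* = 4 + 1/6·20/4 = 4.8333; q_2* = 12 + 5/6·20/1 = 28.6667.

q_1* = 4.8333, q_2* = 28.6667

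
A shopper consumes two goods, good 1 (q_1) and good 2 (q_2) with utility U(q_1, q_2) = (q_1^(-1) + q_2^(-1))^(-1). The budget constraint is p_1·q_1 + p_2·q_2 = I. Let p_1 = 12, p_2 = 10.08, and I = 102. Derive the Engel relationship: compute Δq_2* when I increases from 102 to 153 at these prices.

Δq_2* = 2.4196

MRS = MU_q_1/MU_q_2 = (q_2/q_1)^(2). Set equal to p_1/p_2.
Solve for the ratio: q_2/q_1 = [p_1/p_2]^(0.5).
Substitute q_2 = (q_2/q_1)·q_1 into the budget: q_1* = I/(p_1 + p_2·(q_2/q_1)).
Numerically q_2/q_1 = 1.091089, so q_1* = 102/(12 + 10.08·1.091089) = 4.4351 and q_2* = 1.091089·4.4351 = 4.8391.
At I' = 153: q_2* = 7.2587. Change: 7.2587 − 4.8391 = 2.4196.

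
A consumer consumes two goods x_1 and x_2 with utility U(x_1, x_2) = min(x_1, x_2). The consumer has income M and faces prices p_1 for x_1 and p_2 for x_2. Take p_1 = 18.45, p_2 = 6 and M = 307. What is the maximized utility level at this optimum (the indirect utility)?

With perfect complements, no substitution: consume in ratio x_1:x_2 = 1:1.
Budget: p_1·x_1 + p_2·x_1 = M, so (p_1 + p_2)·x_1 = M.
Demand: x_1*(p_1,p_2,M) = M/(p_1 + p_2), x_2* = M/(p_1 + p_2).
Here 18.45 + 6 = 24.45, giving x_1* = 12.5562 and x_2* = 12.5562.
Utility at the optimum: U(12.5562, 12.5562) = 12.5562.

V = 12.5562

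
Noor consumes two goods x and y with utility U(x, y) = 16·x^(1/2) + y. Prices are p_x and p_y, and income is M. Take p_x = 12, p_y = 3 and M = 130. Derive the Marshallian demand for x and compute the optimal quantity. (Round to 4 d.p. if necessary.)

x* = 4

Solve: √x = 8·p_y/p_x, so x*(p_x,p_y) = (8·p_y/p_x)², and y* = (M − p_x·x*)/p_y.
Plugging in: x* = (8·3/12)² = 4.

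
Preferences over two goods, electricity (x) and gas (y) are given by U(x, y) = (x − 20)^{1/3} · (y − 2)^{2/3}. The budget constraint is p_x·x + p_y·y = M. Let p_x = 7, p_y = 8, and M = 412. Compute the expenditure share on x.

share on x = 0.5469

Discretionary income = 412 − 20·7 − 2·8 = 256; x* = 20 + 1/3·256/7 = 32.1905; y* = 2 + 2/3·256/8 = 23.3333.
Expenditure on x: 7·32.1905 = 225.3333; share = 0.5469.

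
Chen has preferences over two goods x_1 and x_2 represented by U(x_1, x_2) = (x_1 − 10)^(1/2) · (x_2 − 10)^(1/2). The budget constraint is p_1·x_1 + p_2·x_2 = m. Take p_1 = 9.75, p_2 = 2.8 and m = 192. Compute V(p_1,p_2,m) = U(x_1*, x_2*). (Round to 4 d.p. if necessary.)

V = 6.3637

Let x_1' = x_1−10, x_2' = x_2−10. MRS = x_2'/x_1' = p_1/p_2.
Substituting into the budget: x_1* = 10 + 0.5·(m − 10·p_1 − 10·p_2)/p_1, and x_2* = 10 + 0.5·(…)/p_2.
Discretionary income = 192 − 10·9.75 − 10·2.8 = 66.5; x_1* = 10 + 0.5·66.5/9.75 = 13.4103; x_2* = 10 + 0.5·66.5/2.8 = 21.875.
Utility at the optimum: U(13.4103, 21.875) = 6.3637.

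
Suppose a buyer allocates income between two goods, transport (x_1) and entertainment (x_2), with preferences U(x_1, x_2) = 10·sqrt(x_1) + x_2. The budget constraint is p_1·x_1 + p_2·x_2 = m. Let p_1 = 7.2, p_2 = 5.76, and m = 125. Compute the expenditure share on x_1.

share on x_1 = 0.9216

Set MRS = p_1/p_2: 5·x_1^(−1/2) = p_1/p_2.
Solve: √x_1 = 5·p_2/p_1, so x_1*(p_1,p_2) = (5·p_2/p_1)², and x_2* = (m − p_1·x_1*)/p_2.
Plugging in: x_1* = (5·5.76/7.2)² = 16, x_2* = 1.7014.
Expenditure on x_1: 7.2·16 = 115.2; share = 0.9216.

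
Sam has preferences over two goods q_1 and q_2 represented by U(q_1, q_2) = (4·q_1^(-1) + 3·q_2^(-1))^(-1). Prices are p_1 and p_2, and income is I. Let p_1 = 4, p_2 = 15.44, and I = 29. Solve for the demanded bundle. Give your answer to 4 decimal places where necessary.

q_1* = 2.6837, q_2* = 1.183

From the CES first-order condition, (4/3)·(q_2/q_1)^(2) = p_1/p_2.
Solve for the ratio: q_2/q_1 = [(3/4)·p_1/p_2]^(0.5).
Substitute q_2 = (q_2/q_1)·q_1 into the budget: q_1* = I/(p_1 + p_2·(q_2/q_1)).
Numerically q_2/q_1 = 0.440795, so q_1* = 29/(4 + 15.44·0.440795) = 2.6837 and q_2* = 0.440795·2.6837 = 1.183.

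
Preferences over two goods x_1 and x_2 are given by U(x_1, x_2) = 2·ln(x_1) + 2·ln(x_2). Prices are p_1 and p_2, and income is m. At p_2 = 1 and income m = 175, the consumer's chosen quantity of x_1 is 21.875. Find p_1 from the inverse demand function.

MU_x_1/MU_x_2 = (2·x_2)/(2·x_1); tangency sets this equal to p_1/p_2.
Rearranging, p_2·x_2 = p_1·x_1. Substituting into the budget gives p_1·x_1·(1 + 1) = m.
Demand: x_1*(p_1,p_2,m) = 0.5·m/p_1 and x_2* = 0.5·m/p_2.
Set x_1* = 21.875 in the demand function and solve for p_1: p_1 = 4.

p_1 = 4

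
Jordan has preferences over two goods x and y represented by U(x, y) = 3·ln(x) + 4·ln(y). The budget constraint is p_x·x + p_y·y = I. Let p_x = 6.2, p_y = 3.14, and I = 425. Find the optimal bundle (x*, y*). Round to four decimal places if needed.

Tangency: MRS = (3/4)·y/x = p_x/p_y.
So 3·p_y·y = 4·p_x·x; combined with the budget, a share 3/7 of income goes to x.
Demand: x*(p_x,p_y,I) = 3/7·I/p_x and y* = 4/7·I/p_y.
At p_x=6.2, p_y=3.14, I=425: x* = 3/7·425/6.2 = 29.3779, y* = 77.343.

x* = 29.3779, y* = 77.343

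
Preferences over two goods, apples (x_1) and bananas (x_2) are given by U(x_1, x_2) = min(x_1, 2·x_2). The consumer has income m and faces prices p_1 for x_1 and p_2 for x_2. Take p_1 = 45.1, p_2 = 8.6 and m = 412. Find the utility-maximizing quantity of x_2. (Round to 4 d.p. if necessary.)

Leontief preferences: the optimum is at the kink where x_1/2 = x_2/1, i.e. x_2 = (1/2)·x_1.
Budget: p_1·x_1 + p_2·(1/2)·x_1 = m, so (2·p_1 + p_2)·x_1 = 2·m.
Demand: x_1*(p_1,p_2,m) = 2·m/(2·p_1 + p_2), x_2* = m/(2·p_1 + p_2).
Here 2·45.1 + 8.6 = 98.8, giving x_2* = 4.17.

x_2* = 4.17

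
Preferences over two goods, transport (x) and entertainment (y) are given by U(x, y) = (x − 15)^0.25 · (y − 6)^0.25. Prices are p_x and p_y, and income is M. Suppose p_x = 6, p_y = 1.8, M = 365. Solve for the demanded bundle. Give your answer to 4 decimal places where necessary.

x* = 37.0167, y* = 79.3889

MRS = (y−6)/(x−15). Tangency with p_x/p_y gives y−6 = (p_x/p_y)·(x−15).
Substituting into the budget: x* = 15 + 0.5·(M − 15·p_x − 6·p_y)/p_x, and y* = 6 + 0.5·(…)/p_y.
Discretionary income = 365 − 15·6 − 6·1.8 = 264.2; x* = 15 + 0.5·264.2/6 = 37.0167; y* = 6 + 0.5·264.2/1.8 = 79.3889.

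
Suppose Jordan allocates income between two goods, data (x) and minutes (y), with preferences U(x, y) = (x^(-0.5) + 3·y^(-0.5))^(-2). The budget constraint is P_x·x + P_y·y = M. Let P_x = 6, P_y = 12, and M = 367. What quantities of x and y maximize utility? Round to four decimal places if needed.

MU_x ∝ x^(-1.5), MU_y ∝ 3·y^(-1.5), so MRS = (1/3)·(y/x)^(1.5) = P_x/P_y.
Solve for the ratio: y/x = [3·P_x/P_y]^(2/3).
With the ratio pinned down, the budget gives x* = M/(P_x + P_y·(y/x)) and y* = (y/x)·x*.
Numerically y/x = 1.310371, so x* = 367/(6 + 12·1.310371) = 16.8934 and y* = 1.310371·16.8934 = 22.1366.

x* = 16.8934, y* = 22.1366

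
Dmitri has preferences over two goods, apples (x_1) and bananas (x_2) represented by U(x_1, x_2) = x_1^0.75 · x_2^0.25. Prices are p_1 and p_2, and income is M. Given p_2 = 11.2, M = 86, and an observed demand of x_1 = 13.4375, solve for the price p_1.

The MRS is 3·x_2/x_1. Set MRS = p_1/p_2.
Rearranging, p_2·x_2 = (1/3)·p_1·x_1. Substituting into the budget gives p_1·x_1·(1 + (1/3)) = M.
Demand: x_1*(p_1,p_2,M) = 0.75·M/p_1 and x_2* = 0.25·M/p_2.
Set x_1* = 13.4375 in the demand function and solve for p_1: p_1 = 4.8.

p_1 = 4.8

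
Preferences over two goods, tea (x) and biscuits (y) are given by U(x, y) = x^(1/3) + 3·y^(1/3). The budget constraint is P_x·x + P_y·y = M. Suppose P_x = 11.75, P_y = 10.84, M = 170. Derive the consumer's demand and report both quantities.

x* = 2.2572, y* = 13.236

MU_x ∝ x^(-2/3), MU_y ∝ 3·y^(-2/3), so MRS = (1/3)·(y/x)^(2/3) = P_x/P_y.
Solve for the ratio: y/x = [3·P_x/P_y]^(1.5).
Substitute y = (y/x)·x into the budget: x* = M/(P_x + P_y·(y/x)).
Numerically y/x = 5.864011, so x* = 170/(11.75 + 10.84·5.864011) = 2.2572 and y* = 5.864011·2.2572 = 13.236.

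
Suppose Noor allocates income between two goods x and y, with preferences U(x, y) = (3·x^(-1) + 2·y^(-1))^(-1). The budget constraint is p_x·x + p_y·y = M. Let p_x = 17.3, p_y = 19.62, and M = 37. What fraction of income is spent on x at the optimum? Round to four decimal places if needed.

share on x = 0.5349

From the CES first-order condition, (3/2)·(y/x)^(2) = p_x/p_y.
Solve for the ratio: y/x = [(2/3)·p_x/p_y]^(0.5).
Substitute y = (y/x)·x into the budget: x* = M/(p_x + p_y·(y/x)).
Numerically y/x = 0.766704, so x* = 37/(17.3 + 19.62·0.766704) = 1.144 and y* = 0.766704·1.144 = 0.8771.
Expenditure on x: 17.3·1.144 = 19.7911; share = 0.5349.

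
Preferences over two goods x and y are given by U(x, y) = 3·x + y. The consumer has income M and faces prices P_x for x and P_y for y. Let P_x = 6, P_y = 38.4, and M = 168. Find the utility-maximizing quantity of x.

x* = 28

Linear utility — the consumer picks whichever good has higher MU/price: 3/6 = 0.5 vs 1/38.4 = 0.026.
x gives more utility per dollar, so spend all income on x: x* = M/P_x, y* = 0.
Numerically: x* = 28, y* = 0.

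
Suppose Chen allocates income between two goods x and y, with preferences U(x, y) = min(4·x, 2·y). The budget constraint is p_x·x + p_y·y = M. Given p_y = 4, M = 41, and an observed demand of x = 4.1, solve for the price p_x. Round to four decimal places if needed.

p_x = 2

With perfect complements, no substitution: consume in ratio x:y = 2:4.
Budget: p_x·x + p_y·2·x = M, so (2·p_x + 4·p_y)·x = 2·M.
Demand: x*(p_x,p_y,M) = 2·M/(2·p_x + 4·p_y), y* = 4·M/(2·p_x + 4·p_y).
Set x* = 4.1 in the demand function and solve for p_x: p_x = 2.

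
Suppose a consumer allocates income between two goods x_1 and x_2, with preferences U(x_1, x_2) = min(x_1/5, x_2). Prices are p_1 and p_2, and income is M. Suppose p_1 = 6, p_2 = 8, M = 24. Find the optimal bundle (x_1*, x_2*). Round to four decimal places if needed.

With perfect complements, no substitution: consume in ratio x_1:x_2 = 5:1.
Budget: p_1·x_1 + p_2·(1/5)·x_1 = M, so (5·p_1 + p_2)·x_1 = 5·M.
Demand: x_1*(p_1,p_2,M) = 5·M/(5·p_1 + p_2), x_2* = M/(5·p_1 + p_2).
Here 5·6 + 8 = 38, giving x_1* = 3.1579 and x_2* = 0.6316.

x_1* = 3.1579, x_2* = 0.6316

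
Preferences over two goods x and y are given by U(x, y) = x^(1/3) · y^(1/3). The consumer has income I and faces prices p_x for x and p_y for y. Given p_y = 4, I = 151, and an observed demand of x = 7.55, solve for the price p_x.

The MRS is y/x. Set MRS = p_x/p_y.
Rearranging, p_y·y = p_x·x. Substituting into the budget gives p_x·x·(1 + 1) = I.
Demand: x*(p_x,p_y,I) = 0.5·I/p_x and y* = 0.5·I/p_y.
Set x* = 7.55 in the demand function and solve for p_x: p_x = 10.

p_x = 10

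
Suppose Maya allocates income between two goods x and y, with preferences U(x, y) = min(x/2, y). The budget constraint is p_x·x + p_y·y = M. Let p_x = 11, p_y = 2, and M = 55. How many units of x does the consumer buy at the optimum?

Here 2·11 + 2 = 24, giving x* = 4.5833.

x* = 4.5833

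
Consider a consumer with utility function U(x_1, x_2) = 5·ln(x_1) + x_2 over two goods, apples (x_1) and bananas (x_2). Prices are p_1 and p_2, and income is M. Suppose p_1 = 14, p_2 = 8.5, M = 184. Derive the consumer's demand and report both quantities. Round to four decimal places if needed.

Set MRS = p_1/p_2: (5/x_1)/1 = p_1/p_2.
So x_1*(p_1,p_2) = 5·p_2/p_1, independent of income; and x_2* = (M − 5·p_2)/p_2.
At the given prices: x_1* = 5·8.5/14 = 3.0357, and x_2* = 16.6471.

x_1* = 3.0357, x_2* = 16.6471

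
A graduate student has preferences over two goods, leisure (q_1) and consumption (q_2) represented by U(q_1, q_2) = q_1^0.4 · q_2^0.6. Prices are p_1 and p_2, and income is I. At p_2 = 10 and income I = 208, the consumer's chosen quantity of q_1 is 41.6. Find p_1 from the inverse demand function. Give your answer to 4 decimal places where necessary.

p_1 = 2

MU_q_1/MU_q_2 = (0.4·q_2)/(0.6·q_1); tangency sets this equal to p_1/p_2.
Rearranging, p_2·q_2 = (3/2)·p_1·q_1. Substituting into the budget gives p_1·q_1·(1 + (3/2)) = I.
Demand: q_1*(p_1,p_2,I) = 0.4·I/p_1 and q_2* = 0.6·I/p_2.
Set q_1* = 41.6 in the demand function and solve for p_1: p_1 = 2.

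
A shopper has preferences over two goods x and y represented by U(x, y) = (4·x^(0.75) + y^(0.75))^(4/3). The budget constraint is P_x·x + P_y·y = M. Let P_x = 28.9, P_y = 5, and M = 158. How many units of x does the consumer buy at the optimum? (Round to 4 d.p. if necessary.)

MRS = MU_x/MU_y = 4·(y/x)^(0.25). Set equal to P_x/P_y.
Hence y/x = ((1/4)·P_x/P_y)^(1/(0.25)), i.e. raised to the 4 power.
With the ratio pinned down, the budget gives x* = M/(P_x + P_y·(y/x)) and y* = (y/x)·x*.
Numerically y/x = 4.359848, so x* = 158/(28.9 + 5·4.359848) = 3.1164.

x* = 3.1164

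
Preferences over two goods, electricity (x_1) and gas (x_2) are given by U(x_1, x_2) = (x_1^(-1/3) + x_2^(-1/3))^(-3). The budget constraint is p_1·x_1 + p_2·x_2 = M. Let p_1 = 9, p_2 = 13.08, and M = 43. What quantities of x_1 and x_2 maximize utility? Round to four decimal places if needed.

Substitute x_2 = (x_2/x_1)·x_1 into the budget: x_1* = M/(p_1 + p_2·(x_2/x_1)).
Numerically x_2/x_1 = 0.755485, so x_1* = 43/(9 + 13.08·0.755485) = 2.2773 and x_2* = 0.755485·2.2773 = 1.7205.

x_1* = 2.2773, x_2* = 1.7205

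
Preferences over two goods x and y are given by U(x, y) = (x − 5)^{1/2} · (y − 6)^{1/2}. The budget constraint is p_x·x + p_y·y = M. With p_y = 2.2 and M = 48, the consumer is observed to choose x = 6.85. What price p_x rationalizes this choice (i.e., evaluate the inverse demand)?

MRS = (y−6)/(x−5). Tangency with p_x/p_y gives y−6 = (p_x/p_y)·(x−5).
After buying the subsistence bundle (5, 6), a share 0.5 of the remaining income goes to x: x* = 5 + 0.5·(M − 5p_x − 6p_y)/p_x.
Set x* = 6.85 in the demand function and solve for p_x: p_x = 4.

p_x = 4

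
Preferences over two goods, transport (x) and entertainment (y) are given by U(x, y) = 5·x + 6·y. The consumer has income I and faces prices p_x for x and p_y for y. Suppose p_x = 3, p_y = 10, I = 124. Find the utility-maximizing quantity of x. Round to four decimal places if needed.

Perfect substitutes: compare marginal utility per dollar. 5/p_x vs 6/p_y → 1.6667 vs 0.6.
x gives more utility per dollar, so spend all income on x: x* = I/p_x, y* = 0.
Numerically: x* = 41.3333, y* = 0.

x* = 41.3333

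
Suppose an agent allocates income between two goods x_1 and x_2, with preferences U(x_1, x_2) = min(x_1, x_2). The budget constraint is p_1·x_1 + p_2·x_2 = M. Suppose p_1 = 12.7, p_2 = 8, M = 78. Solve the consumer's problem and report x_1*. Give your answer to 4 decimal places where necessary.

With perfect complements, no substitution: consume in ratio x_1:x_2 = 1:1.
Budget: p_1·x_1 + p_2·x_1 = M, so (p_1 + p_2)·x_1 = M.
Demand: x_1*(p_1,p_2,M) = M/(p_1 + p_2), x_2* = M/(p_1 + p_2).
Here 12.7 + 8 = 20.7, giving x_1* = 3.7681.

x_1* = 3.7681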